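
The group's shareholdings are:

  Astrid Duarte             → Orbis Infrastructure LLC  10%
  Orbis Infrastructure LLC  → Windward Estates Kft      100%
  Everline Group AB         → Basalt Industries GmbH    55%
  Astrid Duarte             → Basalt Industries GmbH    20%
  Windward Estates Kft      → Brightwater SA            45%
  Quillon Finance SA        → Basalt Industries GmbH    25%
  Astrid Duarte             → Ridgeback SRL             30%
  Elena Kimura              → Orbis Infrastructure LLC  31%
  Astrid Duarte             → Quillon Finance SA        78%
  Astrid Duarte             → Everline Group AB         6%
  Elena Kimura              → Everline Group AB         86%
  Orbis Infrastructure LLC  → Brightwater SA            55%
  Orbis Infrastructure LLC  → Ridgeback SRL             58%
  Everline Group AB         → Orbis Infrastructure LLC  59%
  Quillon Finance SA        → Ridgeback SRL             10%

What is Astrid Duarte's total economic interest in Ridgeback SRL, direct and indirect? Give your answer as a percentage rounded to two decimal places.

Astrid reaches Ridgeback along 4 paths.
Direct stake: 30% = 30%.
Via Orbis: 10% × 58% = 5.8%.
Via Everline → Orbis: 6% × 59% × 58% = 2.0532%.
Via Quillon: 78% × 10% = 7.8%.
Total: 30% + 5.8% + 2.0532% + 7.8% = 45.6532%.
Rounded: 45.65%.

45.65%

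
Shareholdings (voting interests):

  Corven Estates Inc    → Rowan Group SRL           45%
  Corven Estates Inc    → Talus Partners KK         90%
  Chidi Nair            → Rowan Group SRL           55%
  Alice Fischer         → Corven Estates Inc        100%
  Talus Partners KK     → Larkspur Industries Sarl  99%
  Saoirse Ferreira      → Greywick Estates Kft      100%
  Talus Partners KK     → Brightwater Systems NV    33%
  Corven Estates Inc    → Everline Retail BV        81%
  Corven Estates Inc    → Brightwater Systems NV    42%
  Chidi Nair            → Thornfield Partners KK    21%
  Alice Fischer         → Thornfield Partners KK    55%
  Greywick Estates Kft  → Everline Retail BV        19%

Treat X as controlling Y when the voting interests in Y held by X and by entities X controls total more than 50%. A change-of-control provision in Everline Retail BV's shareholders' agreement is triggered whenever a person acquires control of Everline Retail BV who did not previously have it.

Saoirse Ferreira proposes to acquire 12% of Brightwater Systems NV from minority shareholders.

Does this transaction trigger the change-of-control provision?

The purchase changes only Saoirse's holdings, so Saoirse is the only person who could newly come to control Everline.
Saoirse holds 100% of Greywick, so Saoirse controls Greywick.
In Everline, Saoirse's side holds only 19%, not > 50%.
So before the transaction, Saoirse does not control Everline.
After the purchase, Saoirse holds 12% of Brightwater directly.
Saoirse's side now holds 12% of Brightwater, not > 50%, so Saoirse still does not control Brightwater.
After the transaction, Saoirse's side holds 19% of Everline, not > 50%, so Saoirse still does not control Everline.
No new person acquires control, so the clause is not triggered.

No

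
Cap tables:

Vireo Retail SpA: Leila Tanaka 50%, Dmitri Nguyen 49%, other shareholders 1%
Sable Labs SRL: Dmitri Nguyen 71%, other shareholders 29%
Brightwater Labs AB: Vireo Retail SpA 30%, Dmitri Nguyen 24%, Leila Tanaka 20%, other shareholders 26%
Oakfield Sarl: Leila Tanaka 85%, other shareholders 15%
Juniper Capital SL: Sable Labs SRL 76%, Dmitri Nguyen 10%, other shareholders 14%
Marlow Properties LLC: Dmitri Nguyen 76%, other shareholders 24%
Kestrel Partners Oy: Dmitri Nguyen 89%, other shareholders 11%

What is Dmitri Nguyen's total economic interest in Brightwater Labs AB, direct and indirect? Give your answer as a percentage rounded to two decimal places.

38.70%

Dmitri reaches Brightwater along 2 paths.
Via Vireo: 49% × 30% = 14.7%.
Direct stake: 24% = 24%.
Total: 14.7% + 24% = 38.7%.
Rounded: 38.70%.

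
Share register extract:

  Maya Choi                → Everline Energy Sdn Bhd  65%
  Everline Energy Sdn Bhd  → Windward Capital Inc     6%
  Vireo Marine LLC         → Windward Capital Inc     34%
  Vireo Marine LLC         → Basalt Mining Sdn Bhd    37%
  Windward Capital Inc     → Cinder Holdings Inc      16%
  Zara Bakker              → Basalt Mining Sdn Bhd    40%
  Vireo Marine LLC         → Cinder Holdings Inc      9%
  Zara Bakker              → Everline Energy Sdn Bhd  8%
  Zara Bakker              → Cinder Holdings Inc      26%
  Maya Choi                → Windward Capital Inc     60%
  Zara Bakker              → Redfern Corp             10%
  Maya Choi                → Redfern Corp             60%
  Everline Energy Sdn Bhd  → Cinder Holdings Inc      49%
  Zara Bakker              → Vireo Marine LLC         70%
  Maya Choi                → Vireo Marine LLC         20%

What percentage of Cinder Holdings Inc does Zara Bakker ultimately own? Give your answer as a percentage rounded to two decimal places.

Zara reaches Cinder along 5 paths.
Via Vireo → Windward: 70% × 34% × 16% = 3.808%.
Via Everline → Windward: 8% × 6% × 16% = 0.0768%.
Via Everline: 8% × 49% = 3.92%.
Direct stake: 26% = 26%.
Via Vireo: 70% × 9% = 6.3%.
Total: 3.808% + 0.0768% + 3.92% + 26% + 6.3% = 40.1048%.
Rounded: 40.10%.

40.10%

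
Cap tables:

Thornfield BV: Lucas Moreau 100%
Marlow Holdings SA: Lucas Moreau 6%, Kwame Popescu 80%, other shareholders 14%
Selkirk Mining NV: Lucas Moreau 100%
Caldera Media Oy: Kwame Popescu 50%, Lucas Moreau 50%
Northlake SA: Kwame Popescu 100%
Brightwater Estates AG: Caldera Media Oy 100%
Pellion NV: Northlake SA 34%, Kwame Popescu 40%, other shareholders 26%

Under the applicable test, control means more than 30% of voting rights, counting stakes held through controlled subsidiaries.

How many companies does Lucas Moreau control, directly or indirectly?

Lucas holds 100% of Thornfield, so Lucas controls Thornfield.
Lucas holds 100% of Selkirk, so Lucas controls Selkirk.
Lucas holds 50% of Caldera, so Lucas controls Caldera.
Caldera holds 100% of Brightwater, so Lucas controls Brightwater.
No other company's threshold is met.
Lucas controls 4 companies.

4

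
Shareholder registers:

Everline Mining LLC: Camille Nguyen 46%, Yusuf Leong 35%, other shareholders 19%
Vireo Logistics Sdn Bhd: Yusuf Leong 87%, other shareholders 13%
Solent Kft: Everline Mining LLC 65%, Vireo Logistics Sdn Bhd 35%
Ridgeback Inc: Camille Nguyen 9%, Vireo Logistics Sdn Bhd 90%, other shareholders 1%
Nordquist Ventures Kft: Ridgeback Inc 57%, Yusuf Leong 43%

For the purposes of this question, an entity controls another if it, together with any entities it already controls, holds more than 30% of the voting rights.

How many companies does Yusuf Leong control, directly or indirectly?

5

Yusuf holds 35% of Everline, so Yusuf controls Everline.
Yusuf holds 87% of Vireo, so Yusuf controls Vireo.
Everline and Vireo together hold 65% + 35% = 100% of Solent, so Yusuf controls Solent.
Vireo holds 90% of Ridgeback, so Yusuf controls Ridgeback.
Ridgeback and Yusuf together hold 57% + 43% = 100% of Nordquist, so Yusuf controls Nordquist.
Yusuf controls 5 companies.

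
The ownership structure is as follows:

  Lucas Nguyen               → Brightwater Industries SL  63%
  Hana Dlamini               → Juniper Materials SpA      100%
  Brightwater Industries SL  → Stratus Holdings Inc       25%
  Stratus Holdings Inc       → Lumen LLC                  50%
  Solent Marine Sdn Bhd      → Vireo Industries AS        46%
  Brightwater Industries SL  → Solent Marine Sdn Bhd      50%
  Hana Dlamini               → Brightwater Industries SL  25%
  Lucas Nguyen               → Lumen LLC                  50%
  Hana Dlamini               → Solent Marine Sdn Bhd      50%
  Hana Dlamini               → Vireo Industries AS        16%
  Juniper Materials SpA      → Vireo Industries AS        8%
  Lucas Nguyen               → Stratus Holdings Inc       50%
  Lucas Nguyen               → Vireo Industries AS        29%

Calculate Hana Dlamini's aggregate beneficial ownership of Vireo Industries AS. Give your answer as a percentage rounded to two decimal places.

Hana reaches Vireo along 4 paths.
Via Juniper: 100% × 8% = 8%.
Via Solent: 50% × 46% = 23%.
Via Brightwater → Solent: 25% × 50% × 46% = 5.75%.
Direct stake: 16% = 16%.
Total: 8% + 23% + 5.75% + 16% = 52.75%.

52.75%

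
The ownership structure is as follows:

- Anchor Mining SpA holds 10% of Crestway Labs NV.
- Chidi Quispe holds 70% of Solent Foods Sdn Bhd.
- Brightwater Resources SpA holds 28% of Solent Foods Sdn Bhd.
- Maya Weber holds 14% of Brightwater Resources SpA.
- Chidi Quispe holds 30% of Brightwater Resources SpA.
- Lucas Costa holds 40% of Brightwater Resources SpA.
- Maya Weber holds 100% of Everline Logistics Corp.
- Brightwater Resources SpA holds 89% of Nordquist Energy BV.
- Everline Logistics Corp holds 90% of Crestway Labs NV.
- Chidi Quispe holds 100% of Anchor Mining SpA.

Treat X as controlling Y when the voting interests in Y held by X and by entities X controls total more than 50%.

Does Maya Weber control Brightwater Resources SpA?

Maya holds 100% of Everline, so Maya controls Everline.
Everline holds 90% of Crestway, so Maya controls Crestway.
In Brightwater, Maya's side holds only 14%, not > 50%.
So Maya does not control Brightwater.

No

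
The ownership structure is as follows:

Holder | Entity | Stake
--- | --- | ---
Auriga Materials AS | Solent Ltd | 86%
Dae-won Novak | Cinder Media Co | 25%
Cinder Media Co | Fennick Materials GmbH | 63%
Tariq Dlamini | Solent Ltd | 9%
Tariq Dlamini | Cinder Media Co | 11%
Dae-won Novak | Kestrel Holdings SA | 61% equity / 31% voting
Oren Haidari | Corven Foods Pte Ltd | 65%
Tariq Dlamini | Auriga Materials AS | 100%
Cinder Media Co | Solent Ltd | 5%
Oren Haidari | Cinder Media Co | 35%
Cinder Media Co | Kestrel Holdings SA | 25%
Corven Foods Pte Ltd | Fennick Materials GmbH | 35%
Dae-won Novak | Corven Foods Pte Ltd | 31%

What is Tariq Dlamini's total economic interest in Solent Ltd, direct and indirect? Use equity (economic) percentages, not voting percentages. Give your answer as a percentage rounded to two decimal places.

95.55%

Tariq reaches Solent along 3 paths.
Direct stake: 9% = 9%.
Via Auriga: 100% × 86% = 86%.
Via Cinder: 11% × 5% = 0.55%.
Total: 9% + 86% + 0.55% = 95.55%.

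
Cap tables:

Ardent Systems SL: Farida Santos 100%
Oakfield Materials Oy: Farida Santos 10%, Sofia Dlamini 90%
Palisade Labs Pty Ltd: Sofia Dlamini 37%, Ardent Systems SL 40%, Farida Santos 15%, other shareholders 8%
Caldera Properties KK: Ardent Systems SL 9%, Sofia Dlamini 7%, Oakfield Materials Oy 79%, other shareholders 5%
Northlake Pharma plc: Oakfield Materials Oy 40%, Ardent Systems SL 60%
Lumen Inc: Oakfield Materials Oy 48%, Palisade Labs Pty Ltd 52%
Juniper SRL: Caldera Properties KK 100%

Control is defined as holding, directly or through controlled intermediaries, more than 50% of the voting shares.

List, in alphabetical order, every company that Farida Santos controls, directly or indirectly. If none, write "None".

Farida holds 100% of Ardent, so Farida controls Ardent.
Ardent and Farida together hold 40% + 15% = 55% of Palisade, so Farida controls Palisade.
Ardent holds 60% of Northlake, so Farida controls Northlake.
Palisade holds 52% of Lumen, so Farida controls Lumen.
No other company's threshold is met.

Ardent Systems SL, Lumen Inc, Northlake Pharma plc, Palisade Labs Pty Ltd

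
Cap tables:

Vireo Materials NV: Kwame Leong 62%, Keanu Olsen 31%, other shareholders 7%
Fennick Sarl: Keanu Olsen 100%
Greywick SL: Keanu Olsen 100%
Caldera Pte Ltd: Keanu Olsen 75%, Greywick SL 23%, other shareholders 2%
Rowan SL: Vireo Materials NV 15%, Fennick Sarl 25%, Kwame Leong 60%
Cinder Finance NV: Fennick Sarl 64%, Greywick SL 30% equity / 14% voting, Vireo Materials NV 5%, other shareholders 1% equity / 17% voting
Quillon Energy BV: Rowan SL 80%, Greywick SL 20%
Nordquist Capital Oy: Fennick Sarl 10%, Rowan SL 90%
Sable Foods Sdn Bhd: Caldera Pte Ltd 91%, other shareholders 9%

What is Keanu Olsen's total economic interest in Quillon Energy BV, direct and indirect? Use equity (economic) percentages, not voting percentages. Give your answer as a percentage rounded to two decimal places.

Keanu reaches Quillon along 3 paths.
Via Vireo → Rowan: 31% × 15% × 80% = 3.72%.
Via Fennick → Rowan: 100% × 25% × 80% = 20%.
Via Greywick: 100% × 20% = 20%.
Total: 3.72% + 20% + 20% = 43.72%.

43.72%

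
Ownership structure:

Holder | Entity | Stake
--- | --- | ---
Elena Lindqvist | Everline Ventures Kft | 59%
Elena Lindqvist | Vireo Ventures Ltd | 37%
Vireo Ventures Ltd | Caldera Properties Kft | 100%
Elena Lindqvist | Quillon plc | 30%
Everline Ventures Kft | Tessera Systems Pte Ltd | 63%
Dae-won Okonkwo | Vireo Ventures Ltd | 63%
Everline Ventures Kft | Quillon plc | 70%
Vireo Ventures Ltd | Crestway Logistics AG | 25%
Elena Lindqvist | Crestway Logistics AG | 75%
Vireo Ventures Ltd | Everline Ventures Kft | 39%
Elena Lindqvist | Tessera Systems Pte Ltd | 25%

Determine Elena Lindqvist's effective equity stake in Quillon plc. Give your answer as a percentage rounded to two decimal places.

Elena reaches Quillon along 3 paths.
Via Vireo → Everline: 37% × 39% × 70% = 10.101%.
Via Everline: 59% × 70% = 41.3%.
Direct stake: 30% = 30%.
Total: 10.101% + 41.3% + 30% = 81.401%.
Rounded: 81.40%.

81.40%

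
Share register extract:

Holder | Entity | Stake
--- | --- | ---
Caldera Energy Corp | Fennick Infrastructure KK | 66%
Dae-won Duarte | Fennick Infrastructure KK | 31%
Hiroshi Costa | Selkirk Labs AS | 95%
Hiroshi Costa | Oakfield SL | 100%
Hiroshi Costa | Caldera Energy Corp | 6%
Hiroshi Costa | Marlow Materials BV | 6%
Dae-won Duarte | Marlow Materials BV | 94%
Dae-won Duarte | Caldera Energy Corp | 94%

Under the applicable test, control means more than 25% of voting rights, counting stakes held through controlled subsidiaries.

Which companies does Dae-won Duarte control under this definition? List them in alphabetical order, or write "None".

Dae-won holds 94% of Marlow, so Dae-won controls Marlow.
Dae-won holds 94% of Caldera, so Dae-won controls Caldera.
Caldera and Dae-won together hold 66% + 31% = 97% of Fennick, so Dae-won controls Fennick.
No other company's threshold is met.

Caldera Energy Corp, Fennick Infrastructure KK, Marlow Materials BV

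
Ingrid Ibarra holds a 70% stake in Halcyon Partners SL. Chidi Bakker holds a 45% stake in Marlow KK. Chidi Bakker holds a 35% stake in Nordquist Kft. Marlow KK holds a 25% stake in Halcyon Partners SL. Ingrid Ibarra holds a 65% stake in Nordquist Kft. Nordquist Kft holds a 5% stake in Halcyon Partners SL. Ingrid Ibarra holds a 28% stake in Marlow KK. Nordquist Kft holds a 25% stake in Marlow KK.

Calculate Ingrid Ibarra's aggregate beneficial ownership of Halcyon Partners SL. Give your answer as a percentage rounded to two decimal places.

Ingrid reaches Halcyon along 4 paths.
Via Nordquist → Marlow: 65% × 25% × 25% = 4.0625%.
Via Marlow: 28% × 25% = 7%.
Direct stake: 70% = 70%.
Via Nordquist: 65% × 5% = 3.25%.
Total: 4.0625% + 7% + 70% + 3.25% = 84.3125%.
Rounded: 84.31%.

84.31%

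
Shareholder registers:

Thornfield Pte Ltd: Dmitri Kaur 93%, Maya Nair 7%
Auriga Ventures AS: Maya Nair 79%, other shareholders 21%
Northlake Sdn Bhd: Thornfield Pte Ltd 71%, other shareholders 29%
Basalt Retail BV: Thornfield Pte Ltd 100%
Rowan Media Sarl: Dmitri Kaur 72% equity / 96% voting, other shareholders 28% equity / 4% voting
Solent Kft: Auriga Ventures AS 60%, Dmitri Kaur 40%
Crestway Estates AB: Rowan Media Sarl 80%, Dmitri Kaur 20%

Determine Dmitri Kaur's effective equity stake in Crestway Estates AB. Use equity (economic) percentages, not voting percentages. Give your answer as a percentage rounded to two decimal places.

Dmitri reaches Crestway along 2 paths.
Via Rowan: 72% × 80% = 57.6%.
Direct stake: 20% = 20%.
Total: 57.6% + 20% = 77.6%.
Rounded: 77.60%.

77.60%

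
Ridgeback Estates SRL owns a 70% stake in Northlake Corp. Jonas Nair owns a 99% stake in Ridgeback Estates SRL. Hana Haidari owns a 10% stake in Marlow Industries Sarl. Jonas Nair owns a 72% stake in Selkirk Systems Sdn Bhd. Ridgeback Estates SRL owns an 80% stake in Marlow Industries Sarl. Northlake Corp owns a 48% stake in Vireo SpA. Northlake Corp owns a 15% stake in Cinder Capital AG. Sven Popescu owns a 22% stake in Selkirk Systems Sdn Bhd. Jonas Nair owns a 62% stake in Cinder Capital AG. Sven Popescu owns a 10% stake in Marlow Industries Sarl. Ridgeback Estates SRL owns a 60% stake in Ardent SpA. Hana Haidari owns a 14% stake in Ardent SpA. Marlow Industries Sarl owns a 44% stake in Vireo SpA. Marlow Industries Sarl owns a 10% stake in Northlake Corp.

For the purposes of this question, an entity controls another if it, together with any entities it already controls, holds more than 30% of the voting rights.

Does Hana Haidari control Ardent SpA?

Hana's largest direct stake is 14% in Ardent, which does not meet the threshold, so Hana controls no company.
In Ardent, Hana's side holds only 14%, not > 30%.
So Hana does not control Ardent.

No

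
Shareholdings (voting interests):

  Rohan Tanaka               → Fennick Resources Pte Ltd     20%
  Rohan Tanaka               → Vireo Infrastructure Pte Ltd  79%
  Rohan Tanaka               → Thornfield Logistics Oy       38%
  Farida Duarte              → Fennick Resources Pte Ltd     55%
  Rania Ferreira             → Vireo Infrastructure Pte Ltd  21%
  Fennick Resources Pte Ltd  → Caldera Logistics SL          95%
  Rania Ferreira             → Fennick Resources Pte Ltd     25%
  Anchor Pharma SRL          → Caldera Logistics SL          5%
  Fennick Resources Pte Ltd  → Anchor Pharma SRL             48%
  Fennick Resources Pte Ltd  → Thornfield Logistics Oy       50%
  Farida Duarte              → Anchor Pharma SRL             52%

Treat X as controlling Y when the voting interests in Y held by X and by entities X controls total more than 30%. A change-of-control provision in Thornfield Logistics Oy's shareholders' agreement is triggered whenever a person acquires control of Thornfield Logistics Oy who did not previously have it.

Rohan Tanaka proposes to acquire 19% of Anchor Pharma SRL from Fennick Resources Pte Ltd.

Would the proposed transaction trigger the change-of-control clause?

The purchase adds only to Rohan's holdings (Fennick's stake shrinks), so Rohan is the only person who could newly come to control Thornfield.
Rohan holds 38% of Thornfield, so Rohan controls Thornfield.
So Rohan already controls Thornfield before the transaction.
After the purchase, Rohan holds 19% of Anchor directly, and Fennick's stake falls to 29%.
Rohan controlled Thornfield already, so this is not a new person acquiring control; every other person's position is unchanged or reduced.
No new person acquires control, so the clause is not triggered.

No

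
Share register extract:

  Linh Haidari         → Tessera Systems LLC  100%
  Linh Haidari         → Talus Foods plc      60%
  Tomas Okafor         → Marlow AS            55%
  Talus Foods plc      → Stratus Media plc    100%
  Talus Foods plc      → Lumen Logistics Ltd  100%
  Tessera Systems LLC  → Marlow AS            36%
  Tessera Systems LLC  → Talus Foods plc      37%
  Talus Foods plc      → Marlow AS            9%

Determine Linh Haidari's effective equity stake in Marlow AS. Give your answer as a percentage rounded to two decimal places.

Linh reaches Marlow along 3 paths.
Via Tessera: 100% × 36% = 36%.
Via Tessera → Talus: 100% × 37% × 9% = 3.33%.
Via Talus: 60% × 9% = 5.4%.
Total: 36% + 3.33% + 5.4% = 44.73%.

44.73%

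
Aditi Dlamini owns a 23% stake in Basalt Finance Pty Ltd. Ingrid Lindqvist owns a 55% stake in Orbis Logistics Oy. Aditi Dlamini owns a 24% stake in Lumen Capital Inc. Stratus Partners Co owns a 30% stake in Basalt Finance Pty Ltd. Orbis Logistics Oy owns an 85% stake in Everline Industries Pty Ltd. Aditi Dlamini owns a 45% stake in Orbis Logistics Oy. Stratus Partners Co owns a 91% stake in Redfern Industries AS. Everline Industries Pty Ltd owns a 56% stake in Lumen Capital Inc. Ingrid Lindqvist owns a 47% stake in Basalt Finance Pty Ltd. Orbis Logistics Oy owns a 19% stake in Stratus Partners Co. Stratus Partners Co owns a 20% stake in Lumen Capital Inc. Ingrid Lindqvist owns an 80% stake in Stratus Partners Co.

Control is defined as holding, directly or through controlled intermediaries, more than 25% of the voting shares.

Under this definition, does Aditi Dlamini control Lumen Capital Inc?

Aditi holds 45% of Orbis, so Aditi controls Orbis.
Orbis holds 85% of Everline, so Aditi controls Everline.
Everline and Aditi together hold 56% + 24% = 80% of Lumen, so Aditi controls Lumen.

Yes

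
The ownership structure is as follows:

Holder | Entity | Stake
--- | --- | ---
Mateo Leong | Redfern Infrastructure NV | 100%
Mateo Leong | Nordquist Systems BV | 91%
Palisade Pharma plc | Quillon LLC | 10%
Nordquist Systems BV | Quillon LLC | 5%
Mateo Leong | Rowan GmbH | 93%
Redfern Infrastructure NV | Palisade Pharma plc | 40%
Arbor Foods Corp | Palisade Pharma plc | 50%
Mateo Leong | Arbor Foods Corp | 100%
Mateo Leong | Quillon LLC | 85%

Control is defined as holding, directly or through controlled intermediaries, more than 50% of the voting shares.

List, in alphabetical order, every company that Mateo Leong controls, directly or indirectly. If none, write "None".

Mateo holds 100% of Redfern, so Mateo controls Redfern.
Mateo holds 91% of Nordquist, so Mateo controls Nordquist.
Mateo holds 100% of Arbor, so Mateo controls Arbor.
Arbor and Redfern together hold 50% + 40% = 90% of Palisade, so Mateo controls Palisade.
Nordquist and Mateo and Palisade together hold 5% + 85% + 10% = 100% of Quillon, so Mateo controls Quillon.
Mateo holds 93% of Rowan, so Mateo controls Rowan.

Arbor Foods Corp, Nordquist Systems BV, Palisade Pharma plc, Quillon LLC, Redfern Infrastructure NV, Rowan GmbH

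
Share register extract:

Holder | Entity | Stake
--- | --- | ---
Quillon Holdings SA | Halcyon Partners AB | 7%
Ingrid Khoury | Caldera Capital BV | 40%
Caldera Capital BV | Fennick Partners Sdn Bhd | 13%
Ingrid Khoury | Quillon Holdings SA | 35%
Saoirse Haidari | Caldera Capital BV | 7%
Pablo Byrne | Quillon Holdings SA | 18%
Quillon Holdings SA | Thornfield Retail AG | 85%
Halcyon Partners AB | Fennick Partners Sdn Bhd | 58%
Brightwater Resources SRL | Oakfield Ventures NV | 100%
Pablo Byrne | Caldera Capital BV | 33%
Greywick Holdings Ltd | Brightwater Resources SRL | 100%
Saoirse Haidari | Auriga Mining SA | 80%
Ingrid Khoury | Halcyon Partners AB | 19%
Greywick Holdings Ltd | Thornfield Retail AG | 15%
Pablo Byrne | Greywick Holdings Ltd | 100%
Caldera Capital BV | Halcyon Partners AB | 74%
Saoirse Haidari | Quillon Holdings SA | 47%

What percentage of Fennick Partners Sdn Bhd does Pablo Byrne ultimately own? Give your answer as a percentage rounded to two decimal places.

Pablo reaches Fennick along 3 paths.
Via Caldera: 33% × 13% = 4.29%.
Via Quillon → Halcyon: 18% × 7% × 58% = 0.7308%.
Via Caldera → Halcyon: 33% × 74% × 58% = 14.1636%.
Total: 4.29% + 0.7308% + 14.1636% = 19.1844%.
Rounded: 19.18%.

19.18%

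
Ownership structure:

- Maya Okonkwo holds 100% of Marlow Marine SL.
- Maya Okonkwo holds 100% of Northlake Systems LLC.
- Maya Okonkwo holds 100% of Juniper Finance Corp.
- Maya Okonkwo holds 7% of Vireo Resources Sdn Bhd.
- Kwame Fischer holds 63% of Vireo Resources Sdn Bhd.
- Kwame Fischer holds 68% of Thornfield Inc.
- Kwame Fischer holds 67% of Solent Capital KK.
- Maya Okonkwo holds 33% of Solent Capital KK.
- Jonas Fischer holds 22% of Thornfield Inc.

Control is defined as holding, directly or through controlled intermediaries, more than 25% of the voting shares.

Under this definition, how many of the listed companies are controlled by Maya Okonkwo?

4

Maya holds 100% of Juniper, so Maya controls Juniper.
Maya holds 100% of Northlake, so Maya controls Northlake.
Maya holds 100% of Marlow, so Maya controls Marlow.
Maya holds 33% of Solent, so Maya controls Solent.
No other company's threshold is met.
Maya controls 4 companies.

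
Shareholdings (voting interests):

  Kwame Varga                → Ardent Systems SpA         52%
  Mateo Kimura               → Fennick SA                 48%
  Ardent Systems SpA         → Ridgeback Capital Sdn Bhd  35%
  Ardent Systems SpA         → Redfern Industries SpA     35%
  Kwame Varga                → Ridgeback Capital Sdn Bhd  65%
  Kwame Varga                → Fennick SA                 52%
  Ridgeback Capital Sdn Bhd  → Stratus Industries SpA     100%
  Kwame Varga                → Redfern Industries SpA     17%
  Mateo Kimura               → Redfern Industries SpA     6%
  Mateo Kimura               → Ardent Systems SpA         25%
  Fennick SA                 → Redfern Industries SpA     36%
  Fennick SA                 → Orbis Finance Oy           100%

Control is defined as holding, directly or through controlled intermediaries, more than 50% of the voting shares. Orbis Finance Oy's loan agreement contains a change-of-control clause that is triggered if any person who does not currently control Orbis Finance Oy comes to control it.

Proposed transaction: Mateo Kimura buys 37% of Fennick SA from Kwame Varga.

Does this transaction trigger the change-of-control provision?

The purchase adds only to Mateo's holdings (Kwame's stake shrinks), so Mateo is the only person who could newly come to control Orbis.
Mateo's largest direct stake is 48% in Fennick, which does not meet the threshold, so Mateo controls no company.
Neither Mateo nor any entity Mateo controls holds any voting interest in Orbis.
So before the transaction, Mateo does not control Orbis.
After the purchase, Mateo's direct stake in Fennick rises to 48% + 37% = 85%, and Kwame's stake falls to 15%.
Mateo holds 85% of Fennick, so Mateo controls Fennick.
Fennick holds 100% of Orbis, so Mateo controls Orbis.
Mateo did not control Orbis before and does after, so the clause is triggered.

Yes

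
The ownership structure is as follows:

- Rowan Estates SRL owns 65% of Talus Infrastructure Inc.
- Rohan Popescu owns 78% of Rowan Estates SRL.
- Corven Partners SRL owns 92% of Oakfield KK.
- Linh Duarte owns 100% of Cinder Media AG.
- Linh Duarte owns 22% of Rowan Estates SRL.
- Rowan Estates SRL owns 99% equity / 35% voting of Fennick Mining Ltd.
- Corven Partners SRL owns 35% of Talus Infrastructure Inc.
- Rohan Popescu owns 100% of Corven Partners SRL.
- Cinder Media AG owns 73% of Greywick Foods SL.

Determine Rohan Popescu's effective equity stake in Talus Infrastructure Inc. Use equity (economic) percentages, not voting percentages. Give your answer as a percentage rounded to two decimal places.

85.70%

Rohan reaches Talus along 2 paths.
Via Corven: 100% × 35% = 35%.
Via Rowan: 78% × 65% = 50.7%.
Total: 35% + 50.7% = 85.7%.
Rounded: 85.70%.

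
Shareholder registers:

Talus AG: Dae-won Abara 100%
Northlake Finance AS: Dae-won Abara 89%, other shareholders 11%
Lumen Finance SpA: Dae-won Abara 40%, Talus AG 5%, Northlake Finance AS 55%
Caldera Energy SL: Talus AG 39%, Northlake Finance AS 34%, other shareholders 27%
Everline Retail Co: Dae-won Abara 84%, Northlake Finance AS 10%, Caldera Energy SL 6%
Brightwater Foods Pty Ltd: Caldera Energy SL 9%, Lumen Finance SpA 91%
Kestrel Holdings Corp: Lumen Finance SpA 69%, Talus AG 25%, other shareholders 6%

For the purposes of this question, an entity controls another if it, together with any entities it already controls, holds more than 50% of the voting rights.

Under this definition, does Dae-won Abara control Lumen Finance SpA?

Dae-won holds 89% of Northlake, so Dae-won controls Northlake.
Dae-won holds 100% of Talus, so Dae-won controls Talus.
Dae-won and Talus and Northlake together hold 40% + 5% + 55% = 100% of Lumen, so Dae-won controls Lumen.

Yes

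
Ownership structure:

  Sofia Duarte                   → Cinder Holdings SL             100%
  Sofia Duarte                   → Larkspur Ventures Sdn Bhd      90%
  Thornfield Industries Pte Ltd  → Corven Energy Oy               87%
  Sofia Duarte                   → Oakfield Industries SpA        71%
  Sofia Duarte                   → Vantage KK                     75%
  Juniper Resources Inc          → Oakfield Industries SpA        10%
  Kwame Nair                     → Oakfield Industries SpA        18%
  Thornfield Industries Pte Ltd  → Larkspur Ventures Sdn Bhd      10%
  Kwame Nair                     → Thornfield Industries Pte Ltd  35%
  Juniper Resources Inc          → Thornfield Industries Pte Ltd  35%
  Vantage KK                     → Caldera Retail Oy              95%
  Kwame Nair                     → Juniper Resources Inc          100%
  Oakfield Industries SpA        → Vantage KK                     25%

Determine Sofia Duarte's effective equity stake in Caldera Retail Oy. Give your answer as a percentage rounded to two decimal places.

88.11%

Sofia reaches Caldera along 2 paths.
Via Vantage: 75% × 95% = 71.25%.
Via Oakfield → Vantage: 71% × 25% × 95% = 16.8625%.
Total: 71.25% + 16.8625% = 88.1125%.
Rounded: 88.11%.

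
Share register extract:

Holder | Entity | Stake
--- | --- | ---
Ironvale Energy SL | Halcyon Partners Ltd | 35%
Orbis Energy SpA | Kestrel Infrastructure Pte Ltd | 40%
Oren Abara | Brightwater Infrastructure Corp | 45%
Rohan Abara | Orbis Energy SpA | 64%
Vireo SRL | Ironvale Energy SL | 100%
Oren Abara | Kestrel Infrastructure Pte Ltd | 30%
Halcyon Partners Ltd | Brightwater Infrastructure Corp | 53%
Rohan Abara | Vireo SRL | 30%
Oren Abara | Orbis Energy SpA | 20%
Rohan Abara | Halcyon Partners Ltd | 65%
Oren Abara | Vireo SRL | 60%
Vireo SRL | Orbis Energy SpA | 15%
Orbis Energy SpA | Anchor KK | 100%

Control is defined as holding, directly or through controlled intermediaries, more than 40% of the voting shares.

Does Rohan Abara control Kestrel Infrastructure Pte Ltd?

Rohan holds 64% of Orbis, so Rohan controls Orbis.
Rohan holds 65% of Halcyon, so Rohan controls Halcyon.
Halcyon holds 53% of Brightwater, so Rohan controls Brightwater.
Orbis holds 100% of Anchor, so Rohan controls Anchor.
In Kestrel, Rohan's side holds only 40%, not > 40%.
So Rohan does not control Kestrel.

No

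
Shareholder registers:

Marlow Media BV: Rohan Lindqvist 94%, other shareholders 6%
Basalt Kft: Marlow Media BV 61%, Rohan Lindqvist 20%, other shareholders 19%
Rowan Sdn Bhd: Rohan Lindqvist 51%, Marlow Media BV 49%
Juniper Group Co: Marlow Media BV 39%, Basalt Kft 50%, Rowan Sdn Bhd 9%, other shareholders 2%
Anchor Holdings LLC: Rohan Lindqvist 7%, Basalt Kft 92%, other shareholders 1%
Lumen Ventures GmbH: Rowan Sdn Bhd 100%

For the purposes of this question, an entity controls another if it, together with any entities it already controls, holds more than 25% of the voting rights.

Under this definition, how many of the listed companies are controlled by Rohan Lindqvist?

6

Rohan holds 94% of Marlow, so Rohan controls Marlow.
Marlow and Rohan together hold 61% + 20% = 81% of Basalt, so Rohan controls Basalt.
Rohan and Marlow together hold 51% + 49% = 100% of Rowan, so Rohan controls Rowan.
Marlow and Basalt and Rowan together hold 39% + 50% + 9% = 98% of Juniper, so Rohan controls Juniper.
Rohan and Basalt together hold 7% + 92% = 99% of Anchor, so Rohan controls Anchor.
Rowan holds 100% of Lumen, so Rohan controls Lumen.
Rohan controls 6 companies.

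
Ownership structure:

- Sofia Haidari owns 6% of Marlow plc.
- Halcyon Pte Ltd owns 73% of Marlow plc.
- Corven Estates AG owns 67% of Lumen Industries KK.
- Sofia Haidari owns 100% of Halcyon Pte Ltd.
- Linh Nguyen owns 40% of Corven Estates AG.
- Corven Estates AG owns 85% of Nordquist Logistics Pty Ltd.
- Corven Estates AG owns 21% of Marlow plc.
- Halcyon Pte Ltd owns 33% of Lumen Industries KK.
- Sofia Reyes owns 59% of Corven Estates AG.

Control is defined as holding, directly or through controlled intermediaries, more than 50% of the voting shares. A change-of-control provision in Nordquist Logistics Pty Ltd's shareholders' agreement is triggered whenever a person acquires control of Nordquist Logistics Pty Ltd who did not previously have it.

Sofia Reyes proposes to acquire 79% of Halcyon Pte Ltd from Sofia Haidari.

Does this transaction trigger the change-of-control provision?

No

The purchase adds only to Sofia Reyes's holdings (Sofia Haidari's stake shrinks), so Sofia Reyes is the only person who could newly come to control Nordquist.
Sofia Reyes holds 59% of Corven, so Sofia Reyes controls Corven.
Corven holds 85% of Nordquist, so Sofia Reyes controls Nordquist.
So Sofia Reyes already controls Nordquist before the transaction.
After the purchase, Sofia Reyes holds 79% of Halcyon directly, and Sofia Haidari's stake falls to 21%.
Sofia Reyes controlled Nordquist already, so this is not a new person acquiring control; every other person's position is unchanged or reduced.
No new person acquires control, so the clause is not triggered.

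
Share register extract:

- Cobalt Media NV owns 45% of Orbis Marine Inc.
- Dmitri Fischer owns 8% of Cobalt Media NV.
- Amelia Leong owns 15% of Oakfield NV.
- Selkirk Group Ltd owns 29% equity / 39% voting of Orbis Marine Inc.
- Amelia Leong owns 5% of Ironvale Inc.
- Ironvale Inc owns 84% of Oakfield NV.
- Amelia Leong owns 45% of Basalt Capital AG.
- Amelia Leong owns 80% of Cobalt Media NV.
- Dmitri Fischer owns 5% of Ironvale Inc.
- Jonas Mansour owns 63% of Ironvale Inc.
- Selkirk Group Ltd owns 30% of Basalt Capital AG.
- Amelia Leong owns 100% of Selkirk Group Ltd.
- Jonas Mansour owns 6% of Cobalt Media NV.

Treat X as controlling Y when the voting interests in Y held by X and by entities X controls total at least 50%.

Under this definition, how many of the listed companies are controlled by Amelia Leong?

Amelia holds 80% of Cobalt, so Amelia controls Cobalt.
Amelia holds 100% of Selkirk, so Amelia controls Selkirk.
Selkirk and Amelia together hold 30% + 45% = 75% of Basalt, so Amelia controls Basalt.
Cobalt and Selkirk together hold 45% + 39% = 84% of Orbis, so Amelia controls Orbis.
No other company's threshold is met.
Amelia controls 4 companies.

4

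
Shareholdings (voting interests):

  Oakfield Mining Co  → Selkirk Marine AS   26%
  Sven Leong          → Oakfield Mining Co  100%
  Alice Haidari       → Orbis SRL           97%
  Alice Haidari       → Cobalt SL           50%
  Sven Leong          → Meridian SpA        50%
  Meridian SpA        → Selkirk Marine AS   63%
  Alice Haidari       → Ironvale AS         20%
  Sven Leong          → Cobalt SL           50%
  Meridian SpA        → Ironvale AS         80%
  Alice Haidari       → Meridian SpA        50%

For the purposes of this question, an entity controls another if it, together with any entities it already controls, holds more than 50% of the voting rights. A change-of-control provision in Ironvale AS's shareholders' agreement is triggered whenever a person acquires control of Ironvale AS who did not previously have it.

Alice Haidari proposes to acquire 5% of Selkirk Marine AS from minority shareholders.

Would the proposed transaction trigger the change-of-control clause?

The purchase changes only Alice's holdings, so Alice is the only person who could newly come to control Ironvale.
Alice holds 97% of Orbis, so Alice controls Orbis.
In Ironvale, Alice's side holds only 20%, not > 50%.
So before the transaction, Alice does not control Ironvale.
After the purchase, Alice holds 5% of Selkirk directly.
Alice's side now holds 5% of Selkirk, not > 50%, so Alice still does not control Selkirk.
After the transaction, Alice's side holds 20% of Ironvale, not > 50%, so Alice still does not control Ironvale.
No new person acquires control, so the clause is not triggered.

No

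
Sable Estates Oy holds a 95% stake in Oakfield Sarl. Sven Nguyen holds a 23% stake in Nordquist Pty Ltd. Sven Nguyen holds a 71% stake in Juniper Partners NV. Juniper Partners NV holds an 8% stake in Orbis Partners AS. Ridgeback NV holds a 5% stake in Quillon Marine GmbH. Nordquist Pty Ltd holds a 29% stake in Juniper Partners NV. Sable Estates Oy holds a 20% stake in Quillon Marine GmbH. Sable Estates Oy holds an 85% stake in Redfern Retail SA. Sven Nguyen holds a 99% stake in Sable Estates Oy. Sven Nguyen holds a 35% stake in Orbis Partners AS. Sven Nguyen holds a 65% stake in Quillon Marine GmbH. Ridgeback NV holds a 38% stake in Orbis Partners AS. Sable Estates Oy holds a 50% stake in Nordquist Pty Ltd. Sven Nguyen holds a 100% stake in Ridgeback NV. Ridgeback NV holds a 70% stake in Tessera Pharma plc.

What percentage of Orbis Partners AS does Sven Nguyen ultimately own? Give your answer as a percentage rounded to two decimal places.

Sven reaches Orbis along 5 paths.
Via Ridgeback: 100% × 38% = 38%.
Direct stake: 35% = 35%.
Via Juniper: 71% × 8% = 5.68%.
Via Nordquist → Juniper: 23% × 29% × 8% = 0.5336%.
Via Sable → Nordquist → Juniper: 99% × 50% × 29% × 8% = 1.1484%.
Total: 38% + 35% + 5.68% + 0.5336% + 1.1484% = 80.362%.
Rounded: 80.36%.

80.36%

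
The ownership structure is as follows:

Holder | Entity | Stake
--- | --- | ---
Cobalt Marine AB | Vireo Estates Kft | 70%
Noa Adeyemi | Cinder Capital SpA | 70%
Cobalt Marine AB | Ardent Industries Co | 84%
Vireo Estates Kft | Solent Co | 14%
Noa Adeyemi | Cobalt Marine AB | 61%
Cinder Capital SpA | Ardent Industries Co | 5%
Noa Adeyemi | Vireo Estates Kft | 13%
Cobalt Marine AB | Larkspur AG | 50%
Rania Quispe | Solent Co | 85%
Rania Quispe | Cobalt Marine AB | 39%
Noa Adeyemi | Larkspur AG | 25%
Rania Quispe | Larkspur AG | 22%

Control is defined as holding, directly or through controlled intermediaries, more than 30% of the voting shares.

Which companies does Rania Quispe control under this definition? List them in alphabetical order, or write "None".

Ardent Industries Co, Cobalt Marine AB, Larkspur AG, Solent Co, Vireo Estates Kft

Rania holds 39% of Cobalt, so Rania controls Cobalt.
Rania and Cobalt together hold 22% + 50% = 72% of Larkspur, so Rania controls Larkspur.
Cobalt holds 70% of Vireo, so Rania controls Vireo.
Rania and Vireo together hold 85% + 14% = 99% of Solent, so Rania controls Solent.
Cobalt holds 84% of Ardent, so Rania controls Ardent.
No other company's threshold is met.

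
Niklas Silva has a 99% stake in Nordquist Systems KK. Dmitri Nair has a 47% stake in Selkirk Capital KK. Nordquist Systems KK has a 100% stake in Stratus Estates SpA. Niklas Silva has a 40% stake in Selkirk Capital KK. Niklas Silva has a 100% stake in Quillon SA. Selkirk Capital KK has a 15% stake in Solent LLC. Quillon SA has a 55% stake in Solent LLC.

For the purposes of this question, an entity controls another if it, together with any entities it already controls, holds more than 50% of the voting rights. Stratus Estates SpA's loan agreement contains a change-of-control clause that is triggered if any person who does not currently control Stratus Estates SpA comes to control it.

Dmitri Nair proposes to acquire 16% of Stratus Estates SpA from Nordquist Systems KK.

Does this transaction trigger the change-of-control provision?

The purchase adds only to Dmitri's holdings (Nordquist's stake shrinks), so Dmitri is the only person who could newly come to control Stratus.
Dmitri's largest direct stake is 47% in Selkirk, which does not meet the threshold, so Dmitri controls no company.
Neither Dmitri nor any entity Dmitri controls holds any voting interest in Stratus.
So before the transaction, Dmitri does not control Stratus.
After the purchase, Dmitri holds 16% of Stratus directly, and Nordquist's stake falls to 84%.
After the transaction, Dmitri's side holds 16% of Stratus, not > 50%, so Dmitri still does not control Stratus.
No new person acquires control, so the clause is not triggered.

No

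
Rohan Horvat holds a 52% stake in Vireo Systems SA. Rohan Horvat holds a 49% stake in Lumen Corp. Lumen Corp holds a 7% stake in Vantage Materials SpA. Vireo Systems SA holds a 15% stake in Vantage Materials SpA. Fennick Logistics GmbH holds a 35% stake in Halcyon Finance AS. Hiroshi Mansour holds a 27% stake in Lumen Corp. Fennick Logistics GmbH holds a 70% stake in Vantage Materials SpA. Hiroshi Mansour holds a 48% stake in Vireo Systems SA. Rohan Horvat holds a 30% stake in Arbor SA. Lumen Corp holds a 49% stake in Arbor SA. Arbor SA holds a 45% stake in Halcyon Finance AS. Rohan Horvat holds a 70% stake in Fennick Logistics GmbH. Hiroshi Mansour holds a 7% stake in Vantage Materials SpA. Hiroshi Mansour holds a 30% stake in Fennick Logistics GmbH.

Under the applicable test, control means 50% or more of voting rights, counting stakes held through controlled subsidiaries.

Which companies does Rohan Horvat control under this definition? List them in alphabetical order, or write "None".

Fennick Logistics GmbH, Vantage Materials SpA, Vireo Systems SA

Rohan holds 70% of Fennick, so Rohan controls Fennick.
Rohan holds 52% of Vireo, so Rohan controls Vireo.
Fennick and Vireo together hold 70% + 15% = 85% of Vantage, so Rohan controls Vantage.
No other company's threshold is met.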